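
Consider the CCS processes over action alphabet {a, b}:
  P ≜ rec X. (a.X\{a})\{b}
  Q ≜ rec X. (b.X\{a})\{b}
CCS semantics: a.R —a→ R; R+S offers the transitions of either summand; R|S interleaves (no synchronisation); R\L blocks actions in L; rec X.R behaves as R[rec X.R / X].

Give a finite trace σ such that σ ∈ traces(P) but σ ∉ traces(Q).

a

P's transition system — 2 states:
  u0 = rec X. (a.X\{a})\{b} has moves —a→ u1
  u1 = (rec X. (a.X\{a})\{b})\{a}\{b} has moves deadlocked
Q's transition system — 1 states:
  v0 = rec X. (b.X\{a})\{b} has moves deadlocked
Trace ⟨a⟩ through P, begin at {u0}:
  step 1 (a): {u1}
  ✓ P
Trace ⟨a⟩ through Q, begin at {v0}:
  step 1 (a): ∅ (Q stuck)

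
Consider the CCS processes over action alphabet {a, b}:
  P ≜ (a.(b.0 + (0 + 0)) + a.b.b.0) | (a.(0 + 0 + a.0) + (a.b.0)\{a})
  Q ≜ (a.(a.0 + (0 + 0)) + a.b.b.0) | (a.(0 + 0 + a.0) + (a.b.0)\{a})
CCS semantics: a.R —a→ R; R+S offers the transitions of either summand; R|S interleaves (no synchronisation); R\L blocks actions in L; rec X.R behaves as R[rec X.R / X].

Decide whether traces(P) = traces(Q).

LTS(P): 15 reachable states
  p0 = (a.(b.0 + (0 + 0)) + a.b.b.0) | (a.(0 + 0 + a.0) + (a.b.0)\{a}) :: —a→ p1, —a→ p2, —a→ p3
  p1 = (a.(b.0 + (0 + 0)) + a.b.b.0) | (0 + 0 + a.0) :: —a→ p4, —a→ p5, —a→ p6
  p2 = (b.0 + (0 + 0)) | (a.(0 + 0 + a.0) + (a.b.0)\{a}) :: —a→ p5, —b→ p7
  p3 = b.b.0 | (a.(0 + 0 + a.0) + (a.b.0)\{a}) :: —a→ p6, —b→ p8
  p4 = (a.(b.0 + (0 + 0)) + a.b.b.0) | 0 :: —a→ p10, —a→ p9
  p5 = (b.0 + (0 + 0)) | (0 + 0 + a.0) :: —a→ p9, —b→ p11
  p6 = b.b.0 | (0 + 0 + a.0) :: —a→ p10, —b→ p12
  p7 = 0 | (a.(0 + 0 + a.0) + (a.b.0)\{a}) :: —a→ p11
  p8 = b.0 | (a.(0 + 0 + a.0) + (a.b.0)\{a}) :: —a→ p12, —b→ p7
  p9 = (b.0 + (0 + 0)) | 0 :: —b→ p13
  p10 = b.b.0 | 0 :: —b→ p14
  p11 = 0 | (0 + 0 + a.0) :: —a→ p13
  p12 = b.0 | (0 + 0 + a.0) :: —a→ p14, —b→ p11
  p13 = 0 | 0 :: deadlocked
  p14 = b.0 | 0 :: —b→ p13
LTS(Q): 15 reachable states
  q0 = (a.(a.0 + (0 + 0)) + a.b.b.0) | (a.(0 + 0 + a.0) + (a.b.0)\{a}) :: —a→ q1, —a→ q2, —a→ q3
  q1 = (a.(a.0 + (0 + 0)) + a.b.b.0) | (0 + 0 + a.0) :: —a→ q4, —a→ q5, —a→ q6
  q2 = (a.0 + (0 + 0)) | (a.(0 + 0 + a.0) + (a.b.0)\{a}) :: —a→ q5, —a→ q7
  q3 = b.b.0 | (a.(0 + 0 + a.0) + (a.b.0)\{a}) :: —a→ q6, —b→ q8
  q4 = (a.(a.0 + (0 + 0)) + a.b.b.0) | 0 :: —a→ q10, —a→ q9
  q5 = (a.0 + (0 + 0)) | (0 + 0 + a.0) :: —a→ q11, —a→ q9
  q6 = b.b.0 | (0 + 0 + a.0) :: —a→ q10, —b→ q12
  q7 = 0 | (a.(0 + 0 + a.0) + (a.b.0)\{a}) :: —a→ q11
  q8 = b.0 | (a.(0 + 0 + a.0) + (a.b.0)\{a}) :: —a→ q12, —b→ q7
  q9 = (a.0 + (0 + 0)) | 0 :: —a→ q13
  q10 = b.b.0 | 0 :: —b→ q14
  q11 = 0 | (0 + 0 + a.0) :: —a→ q13
  q12 = b.0 | (0 + 0 + a.0) :: —a→ q14, —b→ q11
  q13 = 0 | 0 :: deadlocked
  q14 = b.0 | 0 :: —b→ q13
Trace ⟨aaaa⟩ through Q, begin at {q0}:
  after a @ step 1: {q1, q2, q3}
  after a @ step 2: {q4, q5, q6, q7}
  after a @ step 3: {q10, q11, q9}
  after a @ step 4: {q13}
  Q completes σ.
Trace ⟨aaaa⟩ through P, begin at {p0}:
  after a @ step 1: {p1, p2, p3}
  after a @ step 2: {p4, p5, p6}
  after a @ step 3: {p10, p9}
  after a @ step 4: no successor for P

traces(P) ≠ traces(Q) — witness ⟨aaaa⟩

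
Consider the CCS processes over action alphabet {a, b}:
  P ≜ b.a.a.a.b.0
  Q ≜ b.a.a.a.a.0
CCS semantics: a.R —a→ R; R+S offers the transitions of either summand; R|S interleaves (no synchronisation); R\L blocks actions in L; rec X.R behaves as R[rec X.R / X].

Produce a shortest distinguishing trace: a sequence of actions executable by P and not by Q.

P's transition system — 6 states:
  m0 = b.a.a.a.b.0 ⊢ —b→ m1
  m1 = a.a.a.b.0 ⊢ —a→ m2
  m2 = a.a.b.0 ⊢ —a→ m3
  m3 = a.b.0 ⊢ —a→ m4
  m4 = b.0 ⊢ —b→ m5
  m5 = 0 ⊢ stopped
Q's transition system — 6 states:
  n0 = b.a.a.a.a.0 ⊢ —b→ n1
  n1 = a.a.a.a.0 ⊢ —a→ n2
  n2 = a.a.a.0 ⊢ —a→ n3
  n3 = a.a.0 ⊢ —a→ n4
  n4 = a.0 ⊢ —a→ n5
  n5 = 0 ⊢ stopped
Executing baaab from P (initial set {m0}):
  [1] b ⇒ {m1}
  [2] a ⇒ {m2}
  [3] a ⇒ {m3}
  [4] a ⇒ {m4}
  [5] b ⇒ {m5}
  P completes σ.
Executing baaab from Q (initial set {n0}):
  [1] b ⇒ {n1}
  [2] a ⇒ {n2}
  [3] a ⇒ {n3}
  [4] a ⇒ {n4}
  [5] b ⇒ ∅  — Q cannot continue

baaab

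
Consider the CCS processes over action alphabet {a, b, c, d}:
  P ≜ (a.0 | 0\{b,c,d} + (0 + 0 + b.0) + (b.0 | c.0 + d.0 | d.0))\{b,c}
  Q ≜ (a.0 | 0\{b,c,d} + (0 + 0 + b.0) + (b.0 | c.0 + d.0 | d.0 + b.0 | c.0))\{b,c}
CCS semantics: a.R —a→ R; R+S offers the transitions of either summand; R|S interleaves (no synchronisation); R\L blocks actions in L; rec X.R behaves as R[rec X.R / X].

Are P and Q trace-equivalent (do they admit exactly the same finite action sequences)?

traces(P) = traces(Q)

LTS(P): 5 reachable states
  s0 = (a.0 | 0\{b,c,d} + (0 + 0 + b.0) + (b.0 | c.0 + d.0 | d.0))\{b,c} → -a-> s1, -d-> s2, -d-> s3
  s1 = (0 | 0\{b,c,d})\{b,c} → (no moves)
  s2 = (0 | d.0)\{b,c} → -d-> s4
  s3 = (d.0 | 0)\{b,c} → -d-> s4
  s4 = (0 | 0)\{b,c} → (no moves)
LTS(Q): 5 reachable states
  t0 = (a.0 | 0\{b,c,d} + (0 + 0 + b.0) + (b.0 | c.0 + d.0 | d.0 + b.0 | c.0))\{b,c} → -a-> t1, -d-> t2, -d-> t3
  t1 = (0 | 0\{b,c,d})\{b,c} → (no moves)
  t2 = (0 | d.0)\{b,c} → -d-> t4
  t3 = (d.0 | 0)\{b,c} → -d-> t4
  t4 = (0 | 0)\{b,c} → (no moves)
Bisimilarity quotient blocks:
  B0 = {s0, t0}
  B1 = {s1, s4, t1, t4}
  B2 = {s2, s3, t2, t3}
s0 ∈ B0, t0 ∈ B0 → same block
Bisimilar ⇒ trace-equivalent.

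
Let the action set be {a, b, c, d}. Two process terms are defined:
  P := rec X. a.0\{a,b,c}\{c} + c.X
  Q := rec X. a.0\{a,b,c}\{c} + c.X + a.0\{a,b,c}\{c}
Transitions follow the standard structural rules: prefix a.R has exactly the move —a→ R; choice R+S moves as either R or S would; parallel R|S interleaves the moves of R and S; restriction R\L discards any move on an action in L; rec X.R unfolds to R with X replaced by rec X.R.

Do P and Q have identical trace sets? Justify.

trace-equivalent

P's transition system — 2 states:
  u0 = rec X. a.0\{a,b,c}\{c} + c.X :: --a--▸ u1, --c--▸ u0
  u1 = 0\{a,b,c}\{c} :: ·
Q's transition system — 2 states:
  v0 = rec X. a.0\{a,b,c}\{c} + c.X + a.0\{a,b,c}\{c} :: --a--▸ v1, --c--▸ v0
  v1 = 0\{a,b,c}\{c} :: ·
Partition-refinement fixed point:
  B0 = {u0, v0}
  B1 = {u1, v1}
u0 ∈ B0, v0 ∈ B0 → same block
Bisimilar ⇒ trace-equivalent.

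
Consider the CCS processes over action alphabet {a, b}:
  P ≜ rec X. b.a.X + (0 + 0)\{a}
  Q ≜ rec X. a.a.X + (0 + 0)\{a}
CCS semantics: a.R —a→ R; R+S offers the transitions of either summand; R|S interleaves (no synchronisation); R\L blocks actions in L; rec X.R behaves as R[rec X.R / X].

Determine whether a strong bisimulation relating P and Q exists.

not bisimilar

Reachable graph of P (2 states):
  m0 = rec X. b.a.X + (0 + 0)\{a} ⊢ —b→ m1
  m1 = a.(rec X. b.a.X + (0 + 0)\{a}) ⊢ —a→ m0
Reachable graph of Q (2 states):
  n0 = rec X. a.a.X + (0 + 0)\{a} ⊢ —a→ n1
  n1 = a.(rec X. a.a.X + (0 + 0)\{a}) ⊢ —a→ n0
Coarsest stable partition (strong bisimilarity classes):
  B0 = {m0}
  B1 = {m1}
  B2 = {n0, n1}
m0 ∈ B0, n0 ∈ B2 → different blocks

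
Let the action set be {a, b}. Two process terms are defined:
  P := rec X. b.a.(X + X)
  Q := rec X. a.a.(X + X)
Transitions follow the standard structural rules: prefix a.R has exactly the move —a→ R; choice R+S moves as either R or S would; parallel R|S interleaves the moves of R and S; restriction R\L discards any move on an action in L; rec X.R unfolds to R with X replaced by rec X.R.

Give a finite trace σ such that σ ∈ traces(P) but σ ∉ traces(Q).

b

P's transition system — 3 states:
  s0 = rec X. b.a.(X + X) → =b=> s1
  s1 = a.((rec X. b.a.(X + X)) + (rec X. b.a.(X + X))) → =a=> s2
  s2 = (rec X. b.a.(X + X)) + (rec X. b.a.(X + X)) → =b=> s1
Q's transition system — 3 states:
  t0 = rec X. a.a.(X + X) → =a=> t1
  t1 = a.((rec X. a.a.(X + X)) + (rec X. a.a.(X + X))) → =a=> t2
  t2 = (rec X. a.a.(X + X)) + (rec X. a.a.(X + X)) → =a=> t1
Run σ = ⟨b⟩ on P: start {s0}
  after b @ step 1: {s1}
  P completes σ.
Run σ = ⟨b⟩ on Q: start {t0}
  after b @ step 1: ∅ (Q stuck)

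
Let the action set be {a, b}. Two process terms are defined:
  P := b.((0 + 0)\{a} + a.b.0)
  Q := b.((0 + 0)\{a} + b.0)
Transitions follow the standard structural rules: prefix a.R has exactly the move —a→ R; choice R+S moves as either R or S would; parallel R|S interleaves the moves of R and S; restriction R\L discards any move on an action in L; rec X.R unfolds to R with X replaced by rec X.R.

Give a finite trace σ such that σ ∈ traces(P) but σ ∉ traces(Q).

ba

P's transition system — 4 states:
  s0 = b.((0 + 0)\{a} + a.b.0) ⊢ --b--▸ s1
  s1 = (0 + 0)\{a} + a.b.0 ⊢ --a--▸ s2
  s2 = b.0 ⊢ --b--▸ s3
  s3 = 0 ⊢ stopped
Q's transition system — 3 states:
  t0 = b.((0 + 0)\{a} + b.0) ⊢ --b--▸ t1
  t1 = (0 + 0)\{a} + b.0 ⊢ --b--▸ t2
  t2 = 0 ⊢ stopped
Executing ba from P (initial set {s0}):
  step 1 (b): {s1}
  step 2 (a): {s2}
  — P admits the full trace.
Executing ba from Q (initial set {t0}):
  step 1 (b): {t1}
  step 2 (a): ∅  — Q cannot continue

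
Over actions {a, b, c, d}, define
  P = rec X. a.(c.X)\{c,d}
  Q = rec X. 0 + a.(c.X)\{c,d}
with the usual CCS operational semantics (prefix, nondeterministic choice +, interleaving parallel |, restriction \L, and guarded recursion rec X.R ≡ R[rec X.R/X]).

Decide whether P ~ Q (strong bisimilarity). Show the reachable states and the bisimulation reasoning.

P ~ Q

P's transition system — 2 states:
  m0 = rec X. a.(c.X)\{c,d} has moves =a=> m1
  m1 = (c.(rec X. a.(c.X)\{c,d}))\{c,d} has moves stopped
Q's transition system — 2 states:
  n0 = rec X. 0 + a.(c.X)\{c,d} has moves =a=> n1
  n1 = (c.(rec X. 0 + a.(c.X)\{c,d}))\{c,d} has moves stopped
Bisimilarity quotient blocks:
  B0 = {m0, n0}
  B1 = {m1, n1}
m0 ∈ B0, n0 ∈ B0 → same block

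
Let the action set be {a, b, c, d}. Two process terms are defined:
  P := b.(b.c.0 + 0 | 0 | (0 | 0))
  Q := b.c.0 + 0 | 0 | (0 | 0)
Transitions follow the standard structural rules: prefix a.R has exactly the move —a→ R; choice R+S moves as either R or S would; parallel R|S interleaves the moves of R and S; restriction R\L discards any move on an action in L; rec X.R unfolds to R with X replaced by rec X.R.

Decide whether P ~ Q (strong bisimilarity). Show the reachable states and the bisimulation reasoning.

Reachable graph of P (4 states):
  u0 = b.(b.c.0 + 0 | 0 | (0 | 0)) ⊢ ··b··> u1
  u1 = b.c.0 + 0 | 0 | (0 | 0) ⊢ ··b··> u2
  u2 = c.0 ⊢ ··c··> u3
  u3 = 0 ⊢ (no moves)
Reachable graph of Q (3 states):
  v0 = b.c.0 + 0 | 0 | (0 | 0) ⊢ ··b··> v1
  v1 = c.0 ⊢ ··c··> v2
  v2 = 0 ⊢ (no moves)
Partition-refinement fixed point:
  B0 = {u0}
  B1 = {u1, v0}
  B2 = {u2, v1}
  B3 = {u3, v2}
u0 ∈ B0, v0 ∈ B1 → different blocks

not bisimilar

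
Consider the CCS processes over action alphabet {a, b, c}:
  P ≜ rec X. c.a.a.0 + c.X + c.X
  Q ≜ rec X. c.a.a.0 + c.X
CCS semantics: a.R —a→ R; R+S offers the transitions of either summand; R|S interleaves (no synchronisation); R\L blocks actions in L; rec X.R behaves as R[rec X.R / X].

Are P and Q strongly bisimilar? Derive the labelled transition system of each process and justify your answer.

LTS(P): 4 reachable states
  u0 = rec X. c.a.a.0 + c.X + c.X → ··c··> u0, ··c··> u1
  u1 = a.a.0 → ··a··> u2
  u2 = a.0 → ··a··> u3
  u3 = 0 → ·
LTS(Q): 4 reachable states
  v0 = rec X. c.a.a.0 + c.X → ··c··> v0, ··c··> v1
  v1 = a.a.0 → ··a··> v2
  v2 = a.0 → ··a··> v3
  v3 = 0 → ·
Bisimilarity quotient blocks:
  B0 = {u0, v0}
  B1 = {u1, v1}
  B2 = {u2, v2}
  B3 = {u3, v3}
u0 ∈ B0, v0 ∈ B0 → same block

P ~ Q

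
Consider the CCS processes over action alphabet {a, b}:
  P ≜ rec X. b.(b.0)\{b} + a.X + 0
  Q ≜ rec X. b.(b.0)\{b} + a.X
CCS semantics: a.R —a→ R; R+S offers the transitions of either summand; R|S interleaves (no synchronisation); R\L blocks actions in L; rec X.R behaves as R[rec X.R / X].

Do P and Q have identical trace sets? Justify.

traces(P) = traces(Q)

P's transition system — 2 states:
  u0 = rec X. b.(b.0)\{b} + a.X + 0 → —a→ u0, —b→ u1
  u1 = (b.0)\{b} → ·
Q's transition system — 2 states:
  v0 = rec X. b.(b.0)\{b} + a.X → —a→ v0, —b→ v1
  v1 = (b.0)\{b} → ·
Partition-refinement fixed point:
  B0 = {u0, v0}
  B1 = {u1, v1}
u0 ∈ B0, v0 ∈ B0 → same block
Bisimilar ⇒ trace-equivalent.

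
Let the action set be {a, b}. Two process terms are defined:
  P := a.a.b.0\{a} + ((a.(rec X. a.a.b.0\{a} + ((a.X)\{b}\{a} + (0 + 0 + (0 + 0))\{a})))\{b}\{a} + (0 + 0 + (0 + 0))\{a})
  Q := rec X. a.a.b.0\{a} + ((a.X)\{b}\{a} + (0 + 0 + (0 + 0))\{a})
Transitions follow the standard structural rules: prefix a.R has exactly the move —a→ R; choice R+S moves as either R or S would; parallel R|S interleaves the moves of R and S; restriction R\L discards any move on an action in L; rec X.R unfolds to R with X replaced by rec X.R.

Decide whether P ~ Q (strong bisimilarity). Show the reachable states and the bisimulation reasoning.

P ~ Q

LTS(P): 4 reachable states
  p0 = a.a.b.0\{a} + ((a.(rec X. a.a.b.0\{a} + ((a.X)\{b}\{a} + (0 + 0 + (0 + 0))\{a})))\{b}\{a} + (0 + 0 + (0 + 0))\{a}) → ··a··> p1
  p1 = a.b.0\{a} → ··a··> p2
  p2 = b.0\{a} → ··b··> p3
  p3 = 0\{a} → (no moves)
LTS(Q): 4 reachable states
  q0 = rec X. a.a.b.0\{a} + ((a.X)\{b}\{a} + (0 + 0 + (0 + 0))\{a}) → ··a··> q1
  q1 = a.b.0\{a} → ··a··> q2
  q2 = b.0\{a} → ··b··> q3
  q3 = 0\{a} → (no moves)
Partition-refinement fixed point:
  B0 = {p0, q0}
  B1 = {p1, q1}
  B2 = {p2, q2}
  B3 = {p3, q3}
p0 ∈ B0, q0 ∈ B0 → same block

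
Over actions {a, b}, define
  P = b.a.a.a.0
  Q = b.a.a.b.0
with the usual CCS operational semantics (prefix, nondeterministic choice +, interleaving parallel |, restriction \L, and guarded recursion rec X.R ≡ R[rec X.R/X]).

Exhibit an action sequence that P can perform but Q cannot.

LTS(P): 5 reachable states
  p0 = b.a.a.a.0 has moves ··b··> p1
  p1 = a.a.a.0 has moves ··a··> p2
  p2 = a.a.0 has moves ··a··> p3
  p3 = a.0 has moves ··a··> p4
  p4 = 0 has moves (no moves)
LTS(Q): 5 reachable states
  q0 = b.a.a.b.0 has moves ··b··> q1
  q1 = a.a.b.0 has moves ··a··> q2
  q2 = a.b.0 has moves ··a··> q3
  q3 = b.0 has moves ··b··> q4
  q4 = 0 has moves (no moves)
Executing baaa from P (initial set {p0}):
  [1] b ⇒ {p1}
  [2] a ⇒ {p2}
  [3] a ⇒ {p3}
  [4] a ⇒ {p4}
  P completes σ.
Executing baaa from Q (initial set {q0}):
  [1] b ⇒ {q1}
  [2] a ⇒ {q2}
  [3] a ⇒ {q3}
  [4] a ⇒ ∅ (Q stuck)

baaa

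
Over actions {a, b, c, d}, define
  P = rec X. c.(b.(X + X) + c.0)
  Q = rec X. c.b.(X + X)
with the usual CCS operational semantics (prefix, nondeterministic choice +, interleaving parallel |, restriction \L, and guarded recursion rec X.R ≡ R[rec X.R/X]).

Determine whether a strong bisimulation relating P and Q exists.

NO

P's transition system — 4 states:
  s0 = rec X. c.(b.(X + X) + c.0) → —c→ s1
  s1 = b.((rec X. c.(b.(X + X) + c.0)) + (rec X. c.(b.(X + X) + c.0))) + c.0 → —b→ s2, —c→ s3
  s2 = (rec X. c.(b.(X + X) + c.0)) + (rec X. c.(b.(X + X) + c.0)) → —c→ s1
  s3 = 0 → (no moves)
Q's transition system — 3 states:
  t0 = rec X. c.b.(X + X) → —c→ t1
  t1 = b.((rec X. c.b.(X + X)) + (rec X. c.b.(X + X))) → —b→ t2
  t2 = (rec X. c.b.(X + X)) + (rec X. c.b.(X + X)) → —c→ t1
Partition-refinement fixed point:
  B0 = {s0, s2}
  B1 = {s1}
  B2 = {s3}
  B3 = {t0, t2}
  B4 = {t1}
s0 ∈ B0, t0 ∈ B3 → different blocks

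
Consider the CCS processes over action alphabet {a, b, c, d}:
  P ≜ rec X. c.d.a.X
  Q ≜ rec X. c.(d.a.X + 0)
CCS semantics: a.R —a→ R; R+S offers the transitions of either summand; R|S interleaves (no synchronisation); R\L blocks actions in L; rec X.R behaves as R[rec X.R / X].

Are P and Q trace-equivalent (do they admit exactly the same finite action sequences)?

traces(P) = traces(Q)

LTS(P): 3 reachable states
  m0 = rec X. c.d.a.X ⊢ ··c··> m1
  m1 = d.a.(rec X. c.d.a.X) ⊢ ··d··> m2
  m2 = a.(rec X. c.d.a.X) ⊢ ··a··> m0
LTS(Q): 3 reachable states
  n0 = rec X. c.(d.a.X + 0) ⊢ ··c··> n1
  n1 = d.a.(rec X. c.(d.a.X + 0)) + 0 ⊢ ··d··> n2
  n2 = a.(rec X. c.(d.a.X + 0)) ⊢ ··a··> n0
Partition-refinement fixed point:
  B0 = {m0, n0}
  B1 = {m1, n1}
  B2 = {m2, n2}
m0 ∈ B0, n0 ∈ B0 → same block
Bisimilar ⇒ trace-equivalent.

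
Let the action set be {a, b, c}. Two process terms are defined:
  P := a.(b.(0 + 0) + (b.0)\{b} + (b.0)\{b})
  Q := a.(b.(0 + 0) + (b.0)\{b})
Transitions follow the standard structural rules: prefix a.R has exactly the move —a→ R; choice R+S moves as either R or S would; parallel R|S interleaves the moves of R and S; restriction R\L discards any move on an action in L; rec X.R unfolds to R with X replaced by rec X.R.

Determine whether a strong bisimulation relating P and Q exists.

P's transition system — 3 states:
  p0 = a.(b.(0 + 0) + (b.0)\{b} + (b.0)\{b}) ⊢ -a-> p1
  p1 = b.(0 + 0) + (b.0)\{b} + (b.0)\{b} ⊢ -b-> p2
  p2 = 0 + 0 ⊢ deadlocked
Q's transition system — 3 states:
  q0 = a.(b.(0 + 0) + (b.0)\{b}) ⊢ -a-> q1
  q1 = b.(0 + 0) + (b.0)\{b} ⊢ -b-> q2
  q2 = 0 + 0 ⊢ deadlocked
Partition-refinement fixed point:
  B0 = {p0, q0}
  B1 = {p1, q1}
  B2 = {p2, q2}
p0 ∈ B0, q0 ∈ B0 → same block

YES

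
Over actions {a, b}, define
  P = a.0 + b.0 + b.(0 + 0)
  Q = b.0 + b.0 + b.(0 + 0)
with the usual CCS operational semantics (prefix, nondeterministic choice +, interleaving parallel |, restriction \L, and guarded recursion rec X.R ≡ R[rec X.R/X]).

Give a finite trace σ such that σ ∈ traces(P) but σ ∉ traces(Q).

LTS(P): 3 reachable states
  u0 = a.0 + b.0 + b.(0 + 0) | ··a··> u1, ··b··> u1, ··b··> u2
  u1 = 0 | ·
  u2 = 0 + 0 | ·
LTS(Q): 3 reachable states
  v0 = b.0 + b.0 + b.(0 + 0) | ··b··> v1, ··b··> v2
  v1 = 0 | ·
  v2 = 0 + 0 | ·
Executing a from P (initial set {u0}):
  after a @ step 1: {u1}
  ✓ P
Executing a from Q (initial set {v0}):
  after a @ step 1: ∅  — Q cannot continue

a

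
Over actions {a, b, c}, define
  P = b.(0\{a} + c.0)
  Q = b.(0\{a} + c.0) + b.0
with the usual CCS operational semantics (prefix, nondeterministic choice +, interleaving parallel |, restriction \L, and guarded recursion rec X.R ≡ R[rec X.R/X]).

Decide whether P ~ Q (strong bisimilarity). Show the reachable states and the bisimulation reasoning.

Reachable graph of P (3 states):
  p0 = b.(0\{a} + c.0) :: -b-> p1
  p1 = 0\{a} + c.0 :: -c-> p2
  p2 = 0 :: ·
Reachable graph of Q (3 states):
  q0 = b.(0\{a} + c.0) + b.0 :: -b-> q1, -b-> q2
  q1 = 0 :: ·
  q2 = 0\{a} + c.0 :: -c-> q1
Bisimilarity quotient blocks:
  B0 = {p0}
  B1 = {p1, q2}
  B2 = {p2, q1}
  B3 = {q0}
p0 ∈ B0, q0 ∈ B3 → different blocks

not bisimilar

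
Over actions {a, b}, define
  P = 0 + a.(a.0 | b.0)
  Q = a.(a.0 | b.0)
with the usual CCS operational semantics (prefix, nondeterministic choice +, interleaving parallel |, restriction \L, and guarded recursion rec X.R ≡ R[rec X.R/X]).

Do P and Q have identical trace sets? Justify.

P's transition system — 5 states:
  u0 = 0 + a.(a.0 | b.0) has moves =a=> u1
  u1 = a.0 | b.0 has moves =a=> u2, =b=> u3
  u2 = 0 | b.0 has moves =b=> u4
  u3 = a.0 | 0 has moves =a=> u4
  u4 = 0 | 0 has moves (no moves)
Q's transition system — 5 states:
  v0 = a.(a.0 | b.0) has moves =a=> v1
  v1 = a.0 | b.0 has moves =a=> v2, =b=> v3
  v2 = 0 | b.0 has moves =b=> v4
  v3 = a.0 | 0 has moves =a=> v4
  v4 = 0 | 0 has moves (no moves)
Coarsest stable partition (strong bisimilarity classes):
  B0 = {u0, v0}
  B1 = {u1, v1}
  B2 = {u2, v2}
  B3 = {u4, v4}
  B4 = {u3, v3}
u0 ∈ B0, v0 ∈ B0 → same block
Bisimilar ⇒ trace-equivalent.

traces(P) = traces(Q)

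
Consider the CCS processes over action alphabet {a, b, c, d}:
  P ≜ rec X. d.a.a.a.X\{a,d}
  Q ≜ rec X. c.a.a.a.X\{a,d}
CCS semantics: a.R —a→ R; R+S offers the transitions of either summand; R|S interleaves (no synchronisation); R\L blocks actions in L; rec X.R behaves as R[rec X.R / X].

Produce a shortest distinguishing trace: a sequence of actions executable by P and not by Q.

Reachable graph of P (5 states):
  s0 = rec X. d.a.a.a.X\{a,d} has moves —d→ s1
  s1 = a.a.a.(rec X. d.a.a.a.X\{a,d})\{a,d} has moves —a→ s2
  s2 = a.a.(rec X. d.a.a.a.X\{a,d})\{a,d} has moves —a→ s3
  s3 = a.(rec X. d.a.a.a.X\{a,d})\{a,d} has moves —a→ s4
  s4 = (rec X. d.a.a.a.X\{a,d})\{a,d} has moves ∅
Reachable graph of Q (6 states):
  t0 = rec X. c.a.a.a.X\{a,d} has moves —c→ t1
  t1 = a.a.a.(rec X. c.a.a.a.X\{a,d})\{a,d} has moves —a→ t2
  t2 = a.a.(rec X. c.a.a.a.X\{a,d})\{a,d} has moves —a→ t3
  t3 = a.(rec X. c.a.a.a.X\{a,d})\{a,d} has moves —a→ t4
  t4 = (rec X. c.a.a.a.X\{a,d})\{a,d} has moves —c→ t5
  t5 = (a.a.a.(rec X. c.a.a.a.X\{a,d})\{a,d})\{a,d} has moves ∅
Executing d from P (initial set {s0}):
  after d @ step 1: {s1}
  ✓ P
Executing d from Q (initial set {t0}):
  after d @ step 1: ∅ (Q stuck)

d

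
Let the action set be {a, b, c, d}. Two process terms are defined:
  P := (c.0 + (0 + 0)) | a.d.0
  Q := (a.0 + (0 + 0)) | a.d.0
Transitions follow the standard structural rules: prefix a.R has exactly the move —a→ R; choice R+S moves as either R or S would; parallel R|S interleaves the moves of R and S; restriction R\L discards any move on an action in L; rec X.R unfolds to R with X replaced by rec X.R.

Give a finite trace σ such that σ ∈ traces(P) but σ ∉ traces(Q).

LTS(P): 6 reachable states
  m0 = (c.0 + (0 + 0)) | a.d.0 → ··a··> m1, ··c··> m2
  m1 = (c.0 + (0 + 0)) | d.0 → ··c··> m3, ··d··> m4
  m2 = 0 | a.d.0 → ··a··> m3
  m3 = 0 | d.0 → ··d··> m5
  m4 = (c.0 + (0 + 0)) | 0 → ··c··> m5
  m5 = 0 | 0 → deadlocked
LTS(Q): 6 reachable states
  n0 = (a.0 + (0 + 0)) | a.d.0 → ··a··> n1, ··a··> n2
  n1 = (a.0 + (0 + 0)) | d.0 → ··a··> n3, ··d··> n4
  n2 = 0 | a.d.0 → ··a··> n3
  n3 = 0 | d.0 → ··d··> n5
  n4 = (a.0 + (0 + 0)) | 0 → ··a··> n5
  n5 = 0 | 0 → deadlocked
Trace ⟨c⟩ through P, begin at {m0}:
  step 1 (c): {m2}
  — P admits the full trace.
Trace ⟨c⟩ through Q, begin at {n0}:
  step 1 (c): no successor for Q

c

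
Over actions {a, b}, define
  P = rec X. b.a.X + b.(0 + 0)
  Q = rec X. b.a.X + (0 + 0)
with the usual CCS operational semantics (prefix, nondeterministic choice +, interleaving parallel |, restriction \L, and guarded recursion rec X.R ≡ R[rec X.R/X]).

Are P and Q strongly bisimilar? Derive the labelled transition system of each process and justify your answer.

LTS(P): 3 reachable states
  s0 = rec X. b.a.X + b.(0 + 0) → =b=> s1, =b=> s2
  s1 = 0 + 0 → ·
  s2 = a.(rec X. b.a.X + b.(0 + 0)) → =a=> s0
LTS(Q): 2 reachable states
  t0 = rec X. b.a.X + (0 + 0) → =b=> t1
  t1 = a.(rec X. b.a.X + (0 + 0)) → =a=> t0
Partition-refinement fixed point:
  B0 = {s0}
  B1 = {s1}
  B2 = {s2}
  B3 = {t0}
  B4 = {t1}
s0 ∈ B0, t0 ∈ B3 → different blocks

not bisimilar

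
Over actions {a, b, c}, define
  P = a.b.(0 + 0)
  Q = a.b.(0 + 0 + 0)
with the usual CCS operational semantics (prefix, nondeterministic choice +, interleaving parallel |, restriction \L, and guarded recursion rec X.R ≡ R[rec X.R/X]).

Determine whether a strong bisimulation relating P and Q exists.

P's transition system — 3 states:
  s0 = a.b.(0 + 0) has moves -a-> s1
  s1 = b.(0 + 0) has moves -b-> s2
  s2 = 0 + 0 has moves deadlocked
Q's transition system — 3 states:
  t0 = a.b.(0 + 0 + 0) has moves -a-> t1
  t1 = b.(0 + 0 + 0) has moves -b-> t2
  t2 = 0 + 0 + 0 has moves deadlocked
Bisimilarity quotient blocks:
  B0 = {s0, t0}
  B1 = {s1, t1}
  B2 = {s2, t2}
s0 ∈ B0, t0 ∈ B0 → same block

YES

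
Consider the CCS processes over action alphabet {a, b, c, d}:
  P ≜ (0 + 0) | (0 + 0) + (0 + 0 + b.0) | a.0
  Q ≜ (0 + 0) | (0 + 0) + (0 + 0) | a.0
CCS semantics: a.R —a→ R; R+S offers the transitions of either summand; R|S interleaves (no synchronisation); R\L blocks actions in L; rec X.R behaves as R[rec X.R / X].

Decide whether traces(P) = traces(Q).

NO — witness ⟨b⟩

P's transition system — 4 states:
  p0 = (0 + 0) | (0 + 0) + (0 + 0 + b.0) | a.0 | --a--▸ p1, --b--▸ p2
  p1 = (0 + 0 + b.0) | 0 | --b--▸ p3
  p2 = 0 | a.0 | --a--▸ p3
  p3 = 0 | 0 | ∅
Q's transition system — 2 states:
  q0 = (0 + 0) | (0 + 0) + (0 + 0) | a.0 | --a--▸ q1
  q1 = (0 + 0) | 0 | ∅
Run σ = ⟨b⟩ on P: start {p0}
  after b @ step 1: {p2}
  ✓ P
Run σ = ⟨b⟩ on Q: start {q0}
  after b @ step 1: no successor for Q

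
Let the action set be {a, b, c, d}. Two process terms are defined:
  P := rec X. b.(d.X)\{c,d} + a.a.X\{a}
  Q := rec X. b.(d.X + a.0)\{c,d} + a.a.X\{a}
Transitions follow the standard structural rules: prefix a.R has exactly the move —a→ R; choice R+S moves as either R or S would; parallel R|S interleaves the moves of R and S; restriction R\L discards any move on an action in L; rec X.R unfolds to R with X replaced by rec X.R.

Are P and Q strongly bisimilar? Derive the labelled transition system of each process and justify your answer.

LTS(P): 5 reachable states
  s0 = rec X. b.(d.X)\{c,d} + a.a.X\{a} :: --a--▸ s1, --b--▸ s2
  s1 = a.(rec X. b.(d.X)\{c,d} + a.a.X\{a})\{a} :: --a--▸ s3
  s2 = (d.(rec X. b.(d.X)\{c,d} + a.a.X\{a}))\{c,d} :: (no moves)
  s3 = (rec X. b.(d.X)\{c,d} + a.a.X\{a})\{a} :: --b--▸ s4
  s4 = (d.(rec X. b.(d.X)\{c,d} + a.a.X\{a}))\{c,d}\{a} :: (no moves)
LTS(Q): 6 reachable states
  t0 = rec X. b.(d.X + a.0)\{c,d} + a.a.X\{a} :: --a--▸ t1, --b--▸ t2
  t1 = a.(rec X. b.(d.X + a.0)\{c,d} + a.a.X\{a})\{a} :: --a--▸ t3
  t2 = (d.(rec X. b.(d.X + a.0)\{c,d} + a.a.X\{a}) + a.0)\{c,d} :: --a--▸ t4
  t3 = (rec X. b.(d.X + a.0)\{c,d} + a.a.X\{a})\{a} :: --b--▸ t5
  t4 = 0\{c,d} :: (no moves)
  t5 = (d.(rec X. b.(d.X + a.0)\{c,d} + a.a.X\{a}) + a.0)\{c,d}\{a} :: (no moves)
Partition-refinement fixed point:
  B0 = {s0}
  B1 = {s2, s4, t4, t5}
  B2 = {s1, t1}
  B3 = {s3, t3}
  B4 = {t0}
  B5 = {t2}
s0 ∈ B0, t0 ∈ B4 → different blocks

not bisimilar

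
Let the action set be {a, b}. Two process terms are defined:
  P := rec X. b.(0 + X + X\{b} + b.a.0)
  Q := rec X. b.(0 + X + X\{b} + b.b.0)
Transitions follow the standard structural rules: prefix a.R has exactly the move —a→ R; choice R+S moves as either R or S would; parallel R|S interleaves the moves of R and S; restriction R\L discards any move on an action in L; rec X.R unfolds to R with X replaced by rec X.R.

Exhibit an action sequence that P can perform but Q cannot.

P's transition system — 4 states:
  m0 = rec X. b.(0 + X + X\{b} + b.a.0) → ··b··> m1
  m1 = 0 + (rec X. b.(0 + X + X\{b} + b.a.0)) + (rec X. b.(0 + X + X\{b} + b.a.0))\{b} + b.a.0 → ··b··> m1, ··b··> m2
  m2 = a.0 → ··a··> m3
  m3 = 0 → ∅
Q's transition system — 4 states:
  n0 = rec X. b.(0 + X + X\{b} + b.b.0) → ··b··> n1
  n1 = 0 + (rec X. b.(0 + X + X\{b} + b.b.0)) + (rec X. b.(0 + X + X\{b} + b.b.0))\{b} + b.b.0 → ··b··> n1, ··b··> n2
  n2 = b.0 → ··b··> n3
  n3 = 0 → ∅
Run σ = ⟨bba⟩ on P: start {m0}
  after b @ step 1: {m1}
  after b @ step 2: {m1, m2}
  after a @ step 3: {m3}
  ✓ P
Run σ = ⟨bba⟩ on Q: start {n0}
  after b @ step 1: {n1}
  after b @ step 2: {n1, n2}
  after a @ step 3: no successor for Q

bba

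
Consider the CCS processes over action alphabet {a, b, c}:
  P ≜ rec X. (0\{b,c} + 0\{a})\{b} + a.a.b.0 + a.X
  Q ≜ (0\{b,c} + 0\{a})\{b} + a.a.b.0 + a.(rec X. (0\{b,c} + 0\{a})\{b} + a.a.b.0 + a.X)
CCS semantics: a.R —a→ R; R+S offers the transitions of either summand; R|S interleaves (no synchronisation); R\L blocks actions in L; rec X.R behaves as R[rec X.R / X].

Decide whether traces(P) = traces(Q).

YES

LTS(P): 4 reachable states
  u0 = rec X. (0\{b,c} + 0\{a})\{b} + a.a.b.0 + a.X :: --a--▸ u0, --a--▸ u1
  u1 = a.b.0 :: --a--▸ u2
  u2 = b.0 :: --b--▸ u3
  u3 = 0 :: stopped
LTS(Q): 5 reachable states
  v0 = (0\{b,c} + 0\{a})\{b} + a.a.b.0 + a.(rec X. (0\{b,c} + 0\{a})\{b} + a.a.b.0 + a.X) :: --a--▸ v1, --a--▸ v2
  v1 = a.b.0 :: --a--▸ v3
  v2 = rec X. (0\{b,c} + 0\{a})\{b} + a.a.b.0 + a.X :: --a--▸ v1, --a--▸ v2
  v3 = b.0 :: --b--▸ v4
  v4 = 0 :: stopped
Bisimilarity quotient blocks:
  B0 = {u0, v0, v2}
  B1 = {u1, v1}
  B2 = {u2, v3}
  B3 = {u3, v4}
u0 ∈ B0, v0 ∈ B0 → same block
Bisimilar ⇒ trace-equivalent.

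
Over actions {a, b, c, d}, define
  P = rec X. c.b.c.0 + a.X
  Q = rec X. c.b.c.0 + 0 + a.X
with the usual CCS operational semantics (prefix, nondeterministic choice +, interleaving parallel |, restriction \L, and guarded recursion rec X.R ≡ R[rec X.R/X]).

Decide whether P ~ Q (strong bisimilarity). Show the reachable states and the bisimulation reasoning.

bisimilar

LTS(P): 4 reachable states
  p0 = rec X. c.b.c.0 + a.X :: -a-> p0, -c-> p1
  p1 = b.c.0 :: -b-> p2
  p2 = c.0 :: -c-> p3
  p3 = 0 :: ·
LTS(Q): 4 reachable states
  q0 = rec X. c.b.c.0 + 0 + a.X :: -a-> q0, -c-> q1
  q1 = b.c.0 :: -b-> q2
  q2 = c.0 :: -c-> q3
  q3 = 0 :: ·
Partition-refinement fixed point:
  B0 = {p0, q0}
  B1 = {p1, q1}
  B2 = {p2, q2}
  B3 = {p3, q3}
p0 ∈ B0, q0 ∈ B0 → same block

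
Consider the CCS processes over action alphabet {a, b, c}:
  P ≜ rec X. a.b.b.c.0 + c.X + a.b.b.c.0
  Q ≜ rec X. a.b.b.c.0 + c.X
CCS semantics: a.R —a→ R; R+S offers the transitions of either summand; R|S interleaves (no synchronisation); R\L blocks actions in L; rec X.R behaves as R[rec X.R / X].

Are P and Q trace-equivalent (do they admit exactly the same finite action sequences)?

traces(P) = traces(Q)

P's transition system — 5 states:
  m0 = rec X. a.b.b.c.0 + c.X + a.b.b.c.0 ⊢ --a--▸ m1, --c--▸ m0
  m1 = b.b.c.0 ⊢ --b--▸ m2
  m2 = b.c.0 ⊢ --b--▸ m3
  m3 = c.0 ⊢ --c--▸ m4
  m4 = 0 ⊢ ·
Q's transition system — 5 states:
  n0 = rec X. a.b.b.c.0 + c.X ⊢ --a--▸ n1, --c--▸ n0
  n1 = b.b.c.0 ⊢ --b--▸ n2
  n2 = b.c.0 ⊢ --b--▸ n3
  n3 = c.0 ⊢ --c--▸ n4
  n4 = 0 ⊢ ·
Partition-refinement fixed point:
  B0 = {m0, n0}
  B1 = {m1, n1}
  B2 = {m2, n2}
  B3 = {m3, n3}
  B4 = {m4, n4}
m0 ∈ B0, n0 ∈ B0 → same block
Bisimilar ⇒ trace-equivalent.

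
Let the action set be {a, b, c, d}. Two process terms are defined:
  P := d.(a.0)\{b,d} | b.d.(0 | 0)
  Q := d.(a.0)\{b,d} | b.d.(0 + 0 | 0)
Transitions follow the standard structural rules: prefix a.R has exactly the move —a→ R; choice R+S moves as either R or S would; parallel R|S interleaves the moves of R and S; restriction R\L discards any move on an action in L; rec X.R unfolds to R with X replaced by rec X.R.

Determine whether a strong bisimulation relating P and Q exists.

LTS(P): 9 reachable states
  s0 = d.(a.0)\{b,d} | b.d.(0 | 0) | —b→ s1, —d→ s2
  s1 = d.(a.0)\{b,d} | d.(0 | 0) | —d→ s3, —d→ s4
  s2 = (a.0)\{b,d} | b.d.(0 | 0) | —a→ s5, —b→ s3
  s3 = (a.0)\{b,d} | d.(0 | 0) | —a→ s6, —d→ s7
  s4 = d.(a.0)\{b,d} | (0 | 0) | —d→ s7
  s5 = 0\{b,d} | b.d.(0 | 0) | —b→ s6
  s6 = 0\{b,d} | d.(0 | 0) | —d→ s8
  s7 = (a.0)\{b,d} | (0 | 0) | —a→ s8
  s8 = 0\{b,d} | (0 | 0) | stopped
LTS(Q): 9 reachable states
  t0 = d.(a.0)\{b,d} | b.d.(0 + 0 | 0) | —b→ t1, —d→ t2
  t1 = d.(a.0)\{b,d} | d.(0 + 0 | 0) | —d→ t3, —d→ t4
  t2 = (a.0)\{b,d} | b.d.(0 + 0 | 0) | —a→ t5, —b→ t3
  t3 = (a.0)\{b,d} | d.(0 + 0 | 0) | —a→ t6, —d→ t7
  t4 = d.(a.0)\{b,d} | (0 + 0 | 0) | —d→ t7
  t5 = 0\{b,d} | b.d.(0 + 0 | 0) | —b→ t6
  t6 = 0\{b,d} | d.(0 + 0 | 0) | —d→ t8
  t7 = (a.0)\{b,d} | (0 + 0 | 0) | —a→ t8
  t8 = 0\{b,d} | (0 + 0 | 0) | stopped
Bisimilarity quotient blocks:
  B0 = {s0, t0}
  B1 = {s1, t1}
  B2 = {s4, t4}
  B3 = {s7, t7}
  B4 = {s8, t8}
  B5 = {s3, t3}
  B6 = {s6, t6}
  B7 = {s2, t2}
  B8 = {s5, t5}
s0 ∈ B0, t0 ∈ B0 → same block

YES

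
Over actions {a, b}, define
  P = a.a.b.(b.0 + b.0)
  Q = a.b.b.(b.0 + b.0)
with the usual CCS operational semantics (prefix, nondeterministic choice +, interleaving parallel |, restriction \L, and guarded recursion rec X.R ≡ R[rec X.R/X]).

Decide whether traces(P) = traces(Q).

trace-distinct — witness ⟨aa⟩

Reachable graph of P (5 states):
  p0 = a.a.b.(b.0 + b.0) ⊢ —a→ p1
  p1 = a.b.(b.0 + b.0) ⊢ —a→ p2
  p2 = b.(b.0 + b.0) ⊢ —b→ p3
  p3 = b.0 + b.0 ⊢ —b→ p4
  p4 = 0 ⊢ stopped
Reachable graph of Q (5 states):
  q0 = a.b.b.(b.0 + b.0) ⊢ —a→ q1
  q1 = b.b.(b.0 + b.0) ⊢ —b→ q2
  q2 = b.(b.0 + b.0) ⊢ —b→ q3
  q3 = b.0 + b.0 ⊢ —b→ q4
  q4 = 0 ⊢ stopped
Executing aa from P (initial set {p0}):
  step 1 (a): {p1}
  step 2 (a): {p2}
  P completes σ.
Executing aa from Q (initial set {q0}):
  step 1 (a): {q1}
  step 2 (a): no successor for Q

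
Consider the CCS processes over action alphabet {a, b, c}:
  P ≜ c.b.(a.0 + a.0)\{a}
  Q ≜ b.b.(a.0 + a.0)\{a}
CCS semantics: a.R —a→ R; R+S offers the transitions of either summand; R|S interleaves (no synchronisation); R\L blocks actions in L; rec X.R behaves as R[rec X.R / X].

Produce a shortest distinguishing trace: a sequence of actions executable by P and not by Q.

Reachable graph of P (3 states):
  m0 = c.b.(a.0 + a.0)\{a} → ··c··> m1
  m1 = b.(a.0 + a.0)\{a} → ··b··> m2
  m2 = (a.0 + a.0)\{a} → ∅
Reachable graph of Q (3 states):
  n0 = b.b.(a.0 + a.0)\{a} → ··b··> n1
  n1 = b.(a.0 + a.0)\{a} → ··b··> n2
  n2 = (a.0 + a.0)\{a} → ∅
Run σ = ⟨c⟩ on P: start {m0}
  [1] c ⇒ {m1}
  ✓ P
Run σ = ⟨c⟩ on Q: start {n0}
  [1] c ⇒ ∅  — Q cannot continue

c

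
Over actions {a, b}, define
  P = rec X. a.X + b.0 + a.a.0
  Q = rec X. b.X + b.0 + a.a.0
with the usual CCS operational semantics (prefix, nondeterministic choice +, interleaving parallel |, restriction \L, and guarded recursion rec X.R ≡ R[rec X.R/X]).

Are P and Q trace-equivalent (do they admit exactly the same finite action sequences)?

Reachable graph of P (3 states):
  m0 = rec X. a.X + b.0 + a.a.0 | -a-> m0, -a-> m1, -b-> m2
  m1 = a.0 | -a-> m2
  m2 = 0 | stopped
Reachable graph of Q (3 states):
  n0 = rec X. b.X + b.0 + a.a.0 | -a-> n1, -b-> n0, -b-> n2
  n1 = a.0 | -a-> n2
  n2 = 0 | stopped
Executing ab from P (initial set {m0}):
  step 1 (a): {m0, m1}
  step 2 (b): {m2}
  P completes σ.
Executing ab from Q (initial set {n0}):
  step 1 (a): {n1}
  step 2 (b): ∅ (Q stuck)

traces(P) ≠ traces(Q) — witness ⟨ab⟩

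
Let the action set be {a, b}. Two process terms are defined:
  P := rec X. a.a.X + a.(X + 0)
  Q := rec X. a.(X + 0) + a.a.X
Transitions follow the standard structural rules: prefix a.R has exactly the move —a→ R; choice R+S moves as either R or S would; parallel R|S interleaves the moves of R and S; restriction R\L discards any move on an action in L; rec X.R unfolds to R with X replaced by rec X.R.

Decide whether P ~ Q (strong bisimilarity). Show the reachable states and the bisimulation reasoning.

LTS(P): 3 reachable states
  u0 = rec X. a.a.X + a.(X + 0) :: —a→ u1, —a→ u2
  u1 = (rec X. a.a.X + a.(X + 0)) + 0 :: —a→ u1, —a→ u2
  u2 = a.(rec X. a.a.X + a.(X + 0)) :: —a→ u0
LTS(Q): 3 reachable states
  v0 = rec X. a.(X + 0) + a.a.X :: —a→ v1, —a→ v2
  v1 = (rec X. a.(X + 0) + a.a.X) + 0 :: —a→ v1, —a→ v2
  v2 = a.(rec X. a.(X + 0) + a.a.X) :: —a→ v0
Coarsest stable partition (strong bisimilarity classes):
  B0 = {u0, u1, u2, v0, v1, v2}
u0 ∈ B0, v0 ∈ B0 → same block

bisimilar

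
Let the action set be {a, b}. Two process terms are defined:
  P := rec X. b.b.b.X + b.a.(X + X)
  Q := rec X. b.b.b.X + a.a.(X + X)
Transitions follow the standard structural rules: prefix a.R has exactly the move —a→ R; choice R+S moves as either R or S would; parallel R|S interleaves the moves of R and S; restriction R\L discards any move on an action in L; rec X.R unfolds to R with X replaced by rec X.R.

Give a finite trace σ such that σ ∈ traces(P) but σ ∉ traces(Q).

LTS(P): 5 reachable states
  m0 = rec X. b.b.b.X + b.a.(X + X) has moves -b-> m1, -b-> m2
  m1 = a.((rec X. b.b.b.X + b.a.(X + X)) + (rec X. b.b.b.X + b.a.(X + X))) has moves -a-> m3
  m2 = b.b.(rec X. b.b.b.X + b.a.(X + X)) has moves -b-> m4
  m3 = (rec X. b.b.b.X + b.a.(X + X)) + (rec X. b.b.b.X + b.a.(X + X)) has moves -b-> m1, -b-> m2
  m4 = b.(rec X. b.b.b.X + b.a.(X + X)) has moves -b-> m0
LTS(Q): 5 reachable states
  n0 = rec X. b.b.b.X + a.a.(X + X) has moves -a-> n1, -b-> n2
  n1 = a.((rec X. b.b.b.X + a.a.(X + X)) + (rec X. b.b.b.X + a.a.(X + X))) has moves -a-> n3
  n2 = b.b.(rec X. b.b.b.X + a.a.(X + X)) has moves -b-> n4
  n3 = (rec X. b.b.b.X + a.a.(X + X)) + (rec X. b.b.b.X + a.a.(X + X)) has moves -a-> n1, -b-> n2
  n4 = b.(rec X. b.b.b.X + a.a.(X + X)) has moves -b-> n0
Executing ba from P (initial set {m0}):
  step 1 (b): {m1, m2}
  step 2 (a): {m3}
  — P admits the full trace.
Executing ba from Q (initial set {n0}):
  step 1 (b): {n2}
  step 2 (a): ∅ (Q stuck)

ba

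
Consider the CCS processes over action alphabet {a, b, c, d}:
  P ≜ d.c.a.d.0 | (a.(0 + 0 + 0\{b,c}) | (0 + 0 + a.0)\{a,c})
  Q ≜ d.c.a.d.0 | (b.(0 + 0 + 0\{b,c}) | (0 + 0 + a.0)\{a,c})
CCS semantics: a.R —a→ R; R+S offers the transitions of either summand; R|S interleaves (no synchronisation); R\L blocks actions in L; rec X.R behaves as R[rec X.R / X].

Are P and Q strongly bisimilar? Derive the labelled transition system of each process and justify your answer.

not bisimilar

LTS(P): 10 reachable states
  p0 = d.c.a.d.0 | (a.(0 + 0 + 0\{b,c}) | (0 + 0 + a.0)\{a,c}) :: -a-> p1, -d-> p2
  p1 = d.c.a.d.0 | ((0 + 0 + 0\{b,c}) | (0 + 0 + a.0)\{a,c}) :: -d-> p3
  p2 = c.a.d.0 | (a.(0 + 0 + 0\{b,c}) | (0 + 0 + a.0)\{a,c}) :: -a-> p3, -c-> p4
  p3 = c.a.d.0 | ((0 + 0 + 0\{b,c}) | (0 + 0 + a.0)\{a,c}) :: -c-> p5
  p4 = a.d.0 | (a.(0 + 0 + 0\{b,c}) | (0 + 0 + a.0)\{a,c}) :: -a-> p5, -a-> p6
  p5 = a.d.0 | ((0 + 0 + 0\{b,c}) | (0 + 0 + a.0)\{a,c}) :: -a-> p7
  p6 = d.0 | (a.(0 + 0 + 0\{b,c}) | (0 + 0 + a.0)\{a,c}) :: -a-> p7, -d-> p8
  p7 = d.0 | ((0 + 0 + 0\{b,c}) | (0 + 0 + a.0)\{a,c}) :: -d-> p9
  p8 = 0 | (a.(0 + 0 + 0\{b,c}) | (0 + 0 + a.0)\{a,c}) :: -a-> p9
  p9 = 0 | ((0 + 0 + 0\{b,c}) | (0 + 0 + a.0)\{a,c}) :: ·
LTS(Q): 10 reachable states
  q0 = d.c.a.d.0 | (b.(0 + 0 + 0\{b,c}) | (0 + 0 + a.0)\{a,c}) :: -b-> q1, -d-> q2
  q1 = d.c.a.d.0 | ((0 + 0 + 0\{b,c}) | (0 + 0 + a.0)\{a,c}) :: -d-> q3
  q2 = c.a.d.0 | (b.(0 + 0 + 0\{b,c}) | (0 + 0 + a.0)\{a,c}) :: -b-> q3, -c-> q4
  q3 = c.a.d.0 | ((0 + 0 + 0\{b,c}) | (0 + 0 + a.0)\{a,c}) :: -c-> q5
  q4 = a.d.0 | (b.(0 + 0 + 0\{b,c}) | (0 + 0 + a.0)\{a,c}) :: -a-> q6, -b-> q5
  q5 = a.d.0 | ((0 + 0 + 0\{b,c}) | (0 + 0 + a.0)\{a,c}) :: -a-> q7
  q6 = d.0 | (b.(0 + 0 + 0\{b,c}) | (0 + 0 + a.0)\{a,c}) :: -b-> q7, -d-> q8
  q7 = d.0 | ((0 + 0 + 0\{b,c}) | (0 + 0 + a.0)\{a,c}) :: -d-> q9
  q8 = 0 | (b.(0 + 0 + 0\{b,c}) | (0 + 0 + a.0)\{a,c}) :: -b-> q9
  q9 = 0 | ((0 + 0 + 0\{b,c}) | (0 + 0 + a.0)\{a,c}) :: ·
Coarsest stable partition (strong bisimilarity classes):
  B0 = {p0}
  B1 = {p2}
  B2 = {p3, q3}
  B3 = {p5, q5}
  B4 = {p7, q7}
  B5 = {p9, q9}
  B6 = {p4}
  B7 = {p6}
  B8 = {p8}
  B9 = {p1, q1}
  B10 = {q0}
  B11 = {q2}
  B12 = {q4}
  B13 = {q6}
  B14 = {q8}
p0 ∈ B0, q0 ∈ B10 → different blocks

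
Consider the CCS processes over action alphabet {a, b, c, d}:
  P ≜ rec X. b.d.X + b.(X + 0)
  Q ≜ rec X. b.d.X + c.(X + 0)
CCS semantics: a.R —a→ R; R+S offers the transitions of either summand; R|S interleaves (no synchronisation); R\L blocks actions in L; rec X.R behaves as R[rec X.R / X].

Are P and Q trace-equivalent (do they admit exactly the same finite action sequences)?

traces(P) ≠ traces(Q) — witness ⟨bb⟩

P's transition system — 3 states:
  p0 = rec X. b.d.X + b.(X + 0) | =b=> p1, =b=> p2
  p1 = (rec X. b.d.X + b.(X + 0)) + 0 | =b=> p1, =b=> p2
  p2 = d.(rec X. b.d.X + b.(X + 0)) | =d=> p0
Q's transition system — 3 states:
  q0 = rec X. b.d.X + c.(X + 0) | =b=> q1, =c=> q2
  q1 = d.(rec X. b.d.X + c.(X + 0)) | =d=> q0
  q2 = (rec X. b.d.X + c.(X + 0)) + 0 | =b=> q1, =c=> q2
Trace ⟨bb⟩ through P, begin at {p0}:
  [1] b ⇒ {p1, p2}
  [2] b ⇒ {p1, p2}
  ✓ P
Trace ⟨bb⟩ through Q, begin at {q0}:
  [1] b ⇒ {q1}
  [2] b ⇒ no successor for Q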